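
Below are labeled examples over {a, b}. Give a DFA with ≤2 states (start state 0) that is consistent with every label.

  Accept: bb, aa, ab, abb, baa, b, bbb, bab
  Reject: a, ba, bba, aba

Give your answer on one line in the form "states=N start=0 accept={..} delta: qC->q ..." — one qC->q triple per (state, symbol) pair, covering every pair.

states=2 start=0 accept={0} delta: 0a->1 0b->0 1a->0 1b->0

State merging on the prefix tree: take the shortest (then alphabetical) example prefix whose next move is undefined and point that move at state 0, else 1, else 2, ...; a target is out if some Accept/Reject pair would then sit in one state with the same input left (inseparable). If every existing state is out, open a new one.
a: 0a undefined. 0a->0: no, aa/a meet in 0. Open state 1: 0a->1.
b: 0b undefined. 0b->0: ok.
aa: 1a undefined. 1a->0: ok.
ab: 1b undefined. 1b->0: ok.
All examples now run through 2 states with every (state, symbol) defined. Accept strings end in {0}, Reject strings end in {1}; accept={0}.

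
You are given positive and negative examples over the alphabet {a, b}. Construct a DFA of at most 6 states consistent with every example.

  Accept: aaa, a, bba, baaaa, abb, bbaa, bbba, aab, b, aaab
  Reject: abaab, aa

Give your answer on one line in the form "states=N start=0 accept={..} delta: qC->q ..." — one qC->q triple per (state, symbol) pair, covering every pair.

states=4 start=0 accept={1,2,3} delta: 0a->1 0b->1 1a->0 1b->2 2a->3 2b->2 3a->3 3b->0

State merging on the prefix tree: take the shortest (then alphabetical) example prefix whose next move is undefined and point that move at state 0, else 1, else 2, ...; a target is out if some Accept/Reject pair would then sit in one state with the same input left (inseparable). If every existing state is out, open a new one.
a: 0a undefined. 0a->0: no, aaa/aa meet in 0. Open state 1: 0a->1.
b: 0b undefined. 0b->0: no, bbaa/aa meet in 1 with "a" left. 0b->1: ok.
aa: 1a undefined. 1a->0: ok.
ab: 1b undefined. 1b->0: no, aaa/abaab meet in 1. 1b->1: no, aaa/abaab meet in 1. Open state 2: 1b->2.
aba: 2a undefined. 2a->0: no, bba/aa meet in 0. 2a->1: no, aaa/abaab meet in 1. 2a->2: no, abb/abaab meet in 2 with "b" left. Open state 3: 2a->3.
abb: 2b undefined. 2b->0: no, abb/aa meet in 0. 2b->1: no, bbba/aa meet in 0. 2b->2: ok.
abaa: 3a undefined. 3a->0: no, aaa/abaab meet in 1. 3a->1: no, abb/abaab meet in 2. 3a->2: no, abb/abaab meet in 2. 3a->3: ok.
abaab: 3b undefined. 3b->0: ok.
All examples now run through 4 states with every (state, symbol) defined. Accept strings end in {1,2,3}, Reject strings end in {0}; accept={1,2,3}.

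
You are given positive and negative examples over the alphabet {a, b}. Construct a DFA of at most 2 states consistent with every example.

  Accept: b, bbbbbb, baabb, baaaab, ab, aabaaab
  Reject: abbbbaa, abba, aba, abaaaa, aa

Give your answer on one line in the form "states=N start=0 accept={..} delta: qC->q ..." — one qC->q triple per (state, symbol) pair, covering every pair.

states=2 start=0 accept={1} delta: 0a->0 0b->1 1a->0 1b->1

Grow the machine one transition at a time. Run the examples from 0; the earliest place one falls off (shortest prefix, ties alphabetical) gets sent to the lowest-numbered state that keeps every Accept/Reject pair distinguishable — a pair clashes when both reach the same state with identical unread suffix — and to a fresh state only if none does.
a: 0a undefined. 0a->0: ok.
b: 0b undefined. 0b->0: no, b/abbbbaa meet in 0. Open state 1: 0b->1.
ba: 1a undefined. 1a->0: ok.
bb: 1b undefined. 1b->0: no, bbbbbb/abbbbaa meet in 0. 1b->1: ok.
All examples now run through 2 states with every (state, symbol) defined. Accept strings end in {1}, Reject strings end in {0}; accept={1}.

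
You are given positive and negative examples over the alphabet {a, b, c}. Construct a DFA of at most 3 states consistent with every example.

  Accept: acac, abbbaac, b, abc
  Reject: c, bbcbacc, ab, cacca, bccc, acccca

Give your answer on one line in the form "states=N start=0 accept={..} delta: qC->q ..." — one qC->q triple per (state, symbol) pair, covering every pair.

Grow the machine one transition at a time. Run the examples from 0; the earliest place one falls off (shortest prefix, ties alphabetical) gets sent to the lowest-numbered state that keeps every Accept/Reject pair distinguishable — a pair clashes when both reach the same state with identical unread suffix — and to a fresh state only if none does.
a: 0a undefined. 0a->0: no, b/ab meet in 0 with "b" left. Open state 1: 0a->1.
b: 0b undefined. 0b->0: ok.
c: 0c undefined. 0c->0: no, b/c meet in 0. 0c->1: ok.
ab: 1b undefined. 1b->0: no, b/ab meet in 0. 1b->1: ok.
ac: 1c undefined. 1c->0: ok.
ca: 1a undefined. 1a->0: no, acac/bbcbacc meet in 0. 1a->1: ok.
All examples now run through 2 states with every (state, symbol) defined. Accept strings end in {0}, Reject strings end in {1}; accept={0}.

states=2 start=0 accept={0} delta: 0a->1 0b->0 0c->1 1a->1 1b->1 1c->0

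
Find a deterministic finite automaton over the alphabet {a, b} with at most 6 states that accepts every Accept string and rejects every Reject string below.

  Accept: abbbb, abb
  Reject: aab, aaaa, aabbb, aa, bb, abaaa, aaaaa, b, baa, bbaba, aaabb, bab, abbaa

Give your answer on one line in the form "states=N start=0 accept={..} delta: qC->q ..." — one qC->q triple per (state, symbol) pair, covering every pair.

states=5 start=0 accept={4} delta: 0a->1 0b->0 1a->2 1b->3 2a->0 2b->0 3a->0 3b->4 4a->0 4b->3

Grow the machine one transition at a time. Run the examples from 0; the earliest place one falls off (shortest prefix, ties alphabetical) gets sent to the lowest-numbered state that keeps every Accept/Reject pair distinguishable — a pair clashes when both reach the same state with identical unread suffix — and to a fresh state only if none does.
a: 0a undefined. 0a->0: no, abb/bb meet in 0 with "bb" left. Open state 1: 0a->1.
b: 0b undefined. 0b->0: ok.
aa: 1a undefined. 1a->0: no, abb/aaabb meet in 1 with "bb" left. 1a->1: no, abb/aaabb meet in 1 with "bb" left. Open state 2: 1a->2.
ab: 1b undefined. 1b->0: no, abbbb/bb meet in 0. 1b->1: no, abbbb/bab meet in 1. 1b->2: no, abbbb/aabbb meet in 2 with "bbb" left. Open state 3: 1b->3.
aaa: 2a undefined. 2a->0: ok.
aab: 2b undefined. 2b->0: ok.
aba: 3a undefined. 3a->0: ok.
abb: 3b undefined. 3b->0: no, abbbb/aab meet in 0. 3b->1: no, abbbb/aaaa meet in 1. 3b->2: no, abbbb/aab meet in 0. 3b->3: no, abbbb/bab meet in 3. Open state 4: 3b->4.
abba: 4a undefined. 4a->0: ok.
abbb: 4b undefined. 4b->0: no, abbbb/aab meet in 0. 4b->1: no, abbbb/bab meet in 3. 4b->2: no, abbbb/aab meet in 0. 4b->3: ok.
All examples now run through 5 states with every (state, symbol) defined. Accept strings end in {4}, Reject strings end in {0,1,2,3}; accept={4}.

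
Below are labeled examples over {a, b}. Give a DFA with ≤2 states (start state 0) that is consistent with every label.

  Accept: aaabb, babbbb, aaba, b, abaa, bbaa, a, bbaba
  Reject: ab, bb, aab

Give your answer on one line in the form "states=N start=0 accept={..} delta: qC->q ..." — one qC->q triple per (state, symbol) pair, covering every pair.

states=2 start=0 accept={1} delta: 0a->1 0b->1 1a->1 1b->0

State merging on the prefix tree: take the shortest (then alphabetical) example prefix whose next move is undefined and point that move at state 0, else 1, else 2, ...; a target is out if some Accept/Reject pair would then sit in one state with the same input left (inseparable). If every existing state is out, open a new one.
a: 0a undefined. 0a->0: no, aaabb/bb meet in 0 with "bb" left. Open state 1: 0a->1.
b: 0b undefined. 0b->0: no, b/bb meet in 0. 0b->1: ok.
aa: 1a undefined. 1a->0: no, b/aab meet in 1. 1a->1: ok.
ab: 1b undefined. 1b->0: ok.
All examples now run through 2 states with every (state, symbol) defined. Accept strings end in {1}, Reject strings end in {0}; accept={1}.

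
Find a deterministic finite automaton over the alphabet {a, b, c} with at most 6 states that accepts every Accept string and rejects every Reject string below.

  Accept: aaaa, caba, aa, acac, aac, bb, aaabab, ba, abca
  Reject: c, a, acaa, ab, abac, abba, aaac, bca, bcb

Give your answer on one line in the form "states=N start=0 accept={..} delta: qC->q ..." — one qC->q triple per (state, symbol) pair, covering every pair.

states=6 start=0 accept={2,4,5} delta: 0a->1 0b->2 0c->0 1a->2 1b->3 1c->4 2a->4 2b->2 2c->5 3a->4 3b->0 3c->1 4a->5 4b->1 4c->0 5a->0 5b->0 5c->2

Grow the machine one transition at a time. Run the examples from 0; the earliest place one falls off (shortest prefix, ties alphabetical) gets sent to the lowest-numbered state that keeps every Accept/Reject pair distinguishable — a pair clashes when both reach the same state with identical unread suffix — and to a fresh state only if none does.
a: 0a undefined. 0a->0: no, aaaa/a meet in 0. Open state 1: 0a->1.
b: 0b undefined. 0b->0: no, ba/a meet in 1. 0b->1: no, bb/ab meet in 1 with "b" left. Open state 2: 0b->2.
c: 0c undefined. 0c->0: ok.
aa: 1a undefined. 1a->0: no, aaaa/c meet in 0. 1a->1: no, aaaa/a meet in 1. 1a->2: ok.
ab: 1b undefined. 1b->0: no, caba/a meet in 1. 1b->1: no, caba/abba meet in 2. 1b->2: no, aa/ab meet in 2. Open state 3: 1b->3.
ac: 1c undefined. 1c->0: no, aa/acaa meet in 2. 1c->1: no, ba/acaa meet in 2 with "a" left. 1c->2: no, aaaa/acaa meet in 2 with "aa" left. 1c->3: no, acac/abac meet in 3 with "ac" left. Open state 4: 1c->4.
ba: 2a undefined. 2a->0: no, aaaa/a meet in 1. 2a->1: no, ba/a meet in 1. 2a->2: no, aac/aaac meet in 2 with "c" left. 2a->3: no, ba/ab meet in 3. 2a->4: ok.
bb: 2b undefined. 2b->0: no, bb/c meet in 0. 2b->1: no, bb/a meet in 1. 2b->2: ok.
bc: 2c undefined. 2c->0: no, aa/bcb meet in 2. 2c->1: no, aa/bca meet in 2. 2c->2: no, aa/bcb meet in 2. 2c->3: no, caba/bca meet in 3 with "a" left. 2c->4: no, aaaa/bca meet in 4 with "a" left. Open state 5: 2c->5.
aba: 3a undefined. 3a->0: no, caba/c meet in 0. 3a->1: no, caba/a meet in 1. 3a->2: no, aac/abac meet in 5. 3a->3: no, caba/ab meet in 3. 3a->4: ok.
abb: 3b undefined. 3b->0: ok.
abc: 3c undefined. 3c->0: no, abca/a meet in 1. 3c->1: ok.
aca: 4a undefined. 4a->0: no, aaaa/c meet in 0. 4a->1: no, aaaa/a meet in 1. 4a->2: no, caba/acaa meet in 4. 4a->3: no, aaaa/ab meet in 3. 4a->4: no, aaaa/acaa meet in 4. 4a->5: ok.
bca: 5a undefined. 5a->0: ok.
bcb: 5b undefined. 5b->0: ok.
aaab: 4b undefined. 4b->0: no, aaabab/ab meet in 3. 4b->1: ok.
aaac: 4c undefined. 4c->0: ok.
acac: 5c undefined. 5c->0: no, acac/c meet in 0. 5c->1: no, acac/a meet in 1. 5c->2: ok.
All examples now run through 6 states with every (state, symbol) defined. Accept strings end in {2,4,5}, Reject strings end in {0,1,3}; accept={2,4,5}.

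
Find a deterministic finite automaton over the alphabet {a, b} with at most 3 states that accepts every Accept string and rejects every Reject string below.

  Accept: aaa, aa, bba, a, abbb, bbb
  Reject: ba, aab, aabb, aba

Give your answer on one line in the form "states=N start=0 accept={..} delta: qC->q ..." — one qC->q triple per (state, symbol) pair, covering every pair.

states=3 start=0 accept={0} delta: 0a->0 0b->1 1a->1 1b->2 2a->0 2b->0

State merging on the prefix tree: take the shortest (then alphabetical) example prefix whose next move is undefined and point that move at state 0, else 1, else 2, ...; a target is out if some Accept/Reject pair would then sit in one state with the same input left (inseparable). If every existing state is out, open a new one.
a: 0a undefined. 0a->0: ok.
b: 0b undefined. 0b->0: no, aaa/ba meet in 0. Open state 1: 0b->1.
ba: 1a undefined. 1a->0: no, aaa/ba meet in 0. 1a->1: ok.
bb: 1b undefined. 1b->0: no, aaa/aabb meet in 0. 1b->1: no, bba/ba meet in 1. Open state 2: 1b->2.
bba: 2a undefined. 2a->0: ok.
bbb: 2b undefined. 2b->0: ok.
All examples now run through 3 states with every (state, symbol) defined. Accept strings end in {0}, Reject strings end in {1,2}; accept={0}.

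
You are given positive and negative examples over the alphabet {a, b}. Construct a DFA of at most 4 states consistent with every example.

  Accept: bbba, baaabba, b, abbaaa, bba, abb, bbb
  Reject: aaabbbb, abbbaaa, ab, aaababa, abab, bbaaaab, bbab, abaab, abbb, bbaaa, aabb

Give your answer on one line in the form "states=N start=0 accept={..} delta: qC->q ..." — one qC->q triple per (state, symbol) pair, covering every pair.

Grow the machine one transition at a time. Run the examples from 0; the earliest place one falls off (shortest prefix, ties alphabetical) gets sent to the lowest-numbered state that keeps every Accept/Reject pair distinguishable — a pair clashes when both reach the same state with identical unread suffix — and to a fresh state only if none does.
a: 0a undefined. 0a->0: no, b/ab meet in 0 with "b" left. Open state 1: 0a->1.
b: 0b undefined. 0b->0: ok.
aa: 1a undefined. 1a->0: no, bbba/bbaaa meet in 1. 1a->1: no, bbba/bbaaa meet in 1. Open state 2: 1a->2.
ab: 1b undefined. 1b->0: no, b/ab meet in 0. 1b->1: no, bbba/ab meet in 1. 1b->2: ok.
aaa: 2a undefined. 2a->0: no, b/aaabbbb meet in 0. 2a->1: no, bbba/aaababa meet in 1. 2a->2: no, abb/abab meet in 2 with "b" left. Open state 3: 2a->3.
aab: 2b undefined. 2b->0: no, b/abbb meet in 0. 2b->1: ok.
aaab: 3b undefined. 3b->0: no, b/aaabbbb meet in 0. 3b->1: no, bbba/abab meet in 1. 3b->2: no, bbba/aaabbbb meet in 1. 3b->3: ok.
abaa: 3a undefined. 3a->0: no, bbba/abbbaaa meet in 1. 3a->1: ok.
All examples now run through 4 states with every (state, symbol) defined. Accept strings end in {0,1}, Reject strings end in {2,3}; accept={0,1}.

states=4 start=0 accept={0,1} delta: 0a->1 0b->0 1a->2 1b->2 2a->3 2b->1 3a->1 3b->3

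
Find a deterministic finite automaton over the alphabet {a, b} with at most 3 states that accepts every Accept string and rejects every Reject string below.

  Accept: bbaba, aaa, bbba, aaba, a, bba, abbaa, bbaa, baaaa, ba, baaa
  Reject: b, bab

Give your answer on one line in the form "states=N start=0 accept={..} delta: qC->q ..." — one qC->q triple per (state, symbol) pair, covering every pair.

states=2 start=0 accept={0} delta: 0a->0 0b->1 1a->0 1b->0

Fold the examples into a partial DFA from state 0: repeatedly fix the first undefined (state, symbol) met by the shortest-then-alphabetical prefix, trying targets in increasing order and rejecting any under which an Accept and a Reject string meet in one state with the same remainder; add a state when all current targets are rejected. Accepting states are where Accept strings end.
a: 0a undefined. 0a->0: ok.
b: 0b undefined. 0b->0: no, bbaba/b meet in 0. Open state 1: 0b->1.
ba: 1a undefined. 1a->0: ok.
bb: 1b undefined. 1b->0: ok.
All examples now run through 2 states with every (state, symbol) defined. Accept strings end in {0}, Reject strings end in {1}; accept={0}.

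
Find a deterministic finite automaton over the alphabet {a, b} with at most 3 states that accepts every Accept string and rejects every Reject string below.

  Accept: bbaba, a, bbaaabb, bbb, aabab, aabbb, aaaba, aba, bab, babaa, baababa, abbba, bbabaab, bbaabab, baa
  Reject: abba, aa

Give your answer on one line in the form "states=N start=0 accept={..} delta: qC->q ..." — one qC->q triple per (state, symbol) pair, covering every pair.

states=2 start=0 accept={1} delta: 0a->1 0b->1 1a->0 1b->0

Fold the examples into a partial DFA from state 0: repeatedly fix the first undefined (state, symbol) met by the shortest-then-alphabetical prefix, trying targets in increasing order and rejecting any under which an Accept and a Reject string meet in one state with the same remainder; add a state when all current targets are rejected. Accepting states are where Accept strings end.
a: 0a undefined. 0a->0: no, a/aa meet in 0. Open state 1: 0a->1.
b: 0b undefined. 0b->0: no, baa/aa meet in 1 with "a" left. 0b->1: ok.
aa: 1a undefined. 1a->0: ok.
ab: 1b undefined. 1b->0: ok.
All examples now run through 2 states with every (state, symbol) defined. Accept strings end in {1}, Reject strings end in {0}; accept={1}.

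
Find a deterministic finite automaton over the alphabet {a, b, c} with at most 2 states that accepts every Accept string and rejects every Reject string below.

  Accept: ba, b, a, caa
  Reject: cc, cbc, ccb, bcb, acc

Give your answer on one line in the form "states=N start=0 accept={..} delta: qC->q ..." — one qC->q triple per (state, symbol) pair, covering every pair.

Fold the examples into a partial DFA from state 0: repeatedly fix the first undefined (state, symbol) met by the shortest-then-alphabetical prefix, trying targets in increasing order and rejecting any under which an Accept and a Reject string meet in one state with the same remainder; add a state when all current targets are rejected. Accepting states are where Accept strings end.
a: 0a undefined. 0a->0: ok.
b: 0b undefined. 0b->0: ok.
c: 0c undefined. 0c->0: no, ba/cc meet in 0. Open state 1: 0c->1.
ca: 1a undefined. 1a->0: ok.
cb: 1b undefined. 1b->0: no, ba/bcb meet in 0. 1b->1: ok.
cc: 1c undefined. 1c->0: no, ba/cc meet in 0. 1c->1: ok.
All examples now run through 2 states with every (state, symbol) defined. Accept strings end in {0}, Reject strings end in {1}; accept={0}.

states=2 start=0 accept={0} delta: 0a->0 0b->0 0c->1 1a->0 1b->1 1c->1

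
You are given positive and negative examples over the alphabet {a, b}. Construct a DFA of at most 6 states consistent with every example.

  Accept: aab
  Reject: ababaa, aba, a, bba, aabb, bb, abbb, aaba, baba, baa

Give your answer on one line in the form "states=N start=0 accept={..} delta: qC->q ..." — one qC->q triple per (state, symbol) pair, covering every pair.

Grow the machine one transition at a time. Run the examples from 0; the earliest place one falls off (shortest prefix, ties alphabetical) gets sent to the lowest-numbered state that keeps every Accept/Reject pair distinguishable — a pair clashes when both reach the same state with identical unread suffix — and to a fresh state only if none does.
a: 0a undefined. 0a->0: ok.
b: 0b undefined. 0b->0: no, aab/ababaa meet in 0. Open state 1: 0b->1.
ba: 1a undefined. 1a->0: ok.
bb: 1b undefined. 1b->0: no, aab/abbb meet in 1. 1b->1: no, aab/aabb meet in 1. Open state 2: 1b->2.
bba: 2a undefined. 2a->0: ok.
abbb: 2b undefined. 2b->0: ok.
All examples now run through 3 states with every (state, symbol) defined. Accept strings end in {1}, Reject strings end in {0,2}; accept={1}.

states=3 start=0 accept={1} delta: 0a->0 0b->1 1a->0 1b->2 2a->0 2b->0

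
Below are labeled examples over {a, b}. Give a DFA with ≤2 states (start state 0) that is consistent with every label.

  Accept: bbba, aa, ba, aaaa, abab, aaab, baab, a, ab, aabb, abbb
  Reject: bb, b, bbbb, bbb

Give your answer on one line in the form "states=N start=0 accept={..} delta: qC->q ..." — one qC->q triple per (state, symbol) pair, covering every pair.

states=2 start=0 accept={1} delta: 0a->1 0b->0 1a->1 1b->1

Fold the examples into a partial DFA from state 0: repeatedly fix the first undefined (state, symbol) met by the shortest-then-alphabetical prefix, trying targets in increasing order and rejecting any under which an Accept and a Reject string meet in one state with the same remainder; add a state when all current targets are rejected. Accepting states are where Accept strings end.
a: 0a undefined. 0a->0: no, aaab/b meet in 0 with "b" left. Open state 1: 0a->1.
b: 0b undefined. 0b->0: ok.
aa: 1a undefined. 1a->0: no, aa/bb meet in 0. 1a->1: ok.
ab: 1b undefined. 1b->0: no, abab/bb meet in 0. 1b->1: ok.
All examples now run through 2 states with every (state, symbol) defined. Accept strings end in {1}, Reject strings end in {0}; accept={1}.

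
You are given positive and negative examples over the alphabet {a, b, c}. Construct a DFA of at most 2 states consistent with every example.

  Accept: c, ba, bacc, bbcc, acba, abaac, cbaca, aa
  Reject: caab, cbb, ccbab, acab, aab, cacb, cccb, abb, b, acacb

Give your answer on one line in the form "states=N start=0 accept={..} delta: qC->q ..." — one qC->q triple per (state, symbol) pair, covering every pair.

states=2 start=0 accept={0} delta: 0a->0 0b->1 0c->0 1a->0 1b->1 1c->0

Fold the examples into a partial DFA from state 0: repeatedly fix the first undefined (state, symbol) met by the shortest-then-alphabetical prefix, trying targets in increasing order and rejecting any under which an Accept and a Reject string meet in one state with the same remainder; add a state when all current targets are rejected. Accepting states are where Accept strings end.
a: 0a undefined. 0a->0: ok.
b: 0b undefined. 0b->0: no, ba/aab meet in 0. Open state 1: 0b->1.
c: 0c undefined. 0c->0: ok.
ba: 1a undefined. 1a->0: ok.
bb: 1b undefined. 1b->0: no, c/cbb meet in 0. 1b->1: ok.
bbc: 1c undefined. 1c->0: ok.
All examples now run through 2 states with every (state, symbol) defined. Accept strings end in {0}, Reject strings end in {1}; accept={0}.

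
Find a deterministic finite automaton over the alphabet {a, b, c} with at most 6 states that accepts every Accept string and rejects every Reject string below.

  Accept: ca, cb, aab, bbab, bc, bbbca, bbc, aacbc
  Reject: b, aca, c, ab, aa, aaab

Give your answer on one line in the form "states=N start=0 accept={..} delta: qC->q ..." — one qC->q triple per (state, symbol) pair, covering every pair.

states=4 start=0 accept={0} delta: 0a->1 0b->1 0c->2 1a->2 1b->3 1c->0 2a->0 2b->0 2c->0 3a->2 3b->0 3c->0

Fold the examples into a partial DFA from state 0: repeatedly fix the first undefined (state, symbol) met by the shortest-then-alphabetical prefix, trying targets in increasing order and rejecting any under which an Accept and a Reject string meet in one state with the same remainder; add a state when all current targets are rejected. Accepting states are where Accept strings end.
a: 0a undefined. 0a->0: no, ca/aca meet in 0 with "ca" left. Open state 1: 0a->1.
b: 0b undefined. 0b->0: no, bbab/ab meet in 1 with "b" left. 0b->1: ok.
c: 0c undefined. 0c->0: no, ca/b meet in 1. 0c->1: no, ca/aa meet in 1 with "a" left. Open state 2: 0c->2.
aa: 1a undefined. 1a->0: no, aab/b meet in 1. 1a->1: no, aab/ab meet in 1 with "b" left. 1a->2: ok.
ab: 1b undefined. 1b->0: no, bbab/ab meet in 0. 1b->1: no, bbbca/aca meet in 1 with "ca" left. 1b->2: no, bbab/aaab meet in 2 with "ab" left. Open state 3: 1b->3.
ac: 1c undefined. 1c->0: ok.
ca: 2a undefined. 2a->0: ok.
cb: 2b undefined. 2b->0: ok.
aac: 2c undefined. 2c->0: ok.
bba: 3a undefined. 3a->0: no, bbab/b meet in 1. 3a->1: no, bbab/ab meet in 3. 3a->2: ok.
bbb: 3b undefined. 3b->0: ok.
bbc: 3c undefined. 3c->0: ok.
All examples now run through 4 states with every (state, symbol) defined. Accept strings end in {0}, Reject strings end in {1,2,3}; accept={0}.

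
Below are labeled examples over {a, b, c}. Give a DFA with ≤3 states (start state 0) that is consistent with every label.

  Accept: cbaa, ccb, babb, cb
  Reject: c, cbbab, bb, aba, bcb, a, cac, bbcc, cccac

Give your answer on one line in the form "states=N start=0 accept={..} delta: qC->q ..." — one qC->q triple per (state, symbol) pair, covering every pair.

State merging on the prefix tree: take the shortest (then alphabetical) example prefix whose next move is undefined and point that move at state 0, else 1, else 2, ...; a target is out if some Accept/Reject pair would then sit in one state with the same input left (inseparable). If every existing state is out, open a new one.
a: 0a undefined. 0a->0: ok.
b: 0b undefined. 0b->0: no, babb/bb meet in 0. Open state 1: 0b->1.
c: 0c undefined. 0c->0: ok.
ba: 1a undefined. 1a->0: no, cbaa/c meet in 0. 1a->1: no, cbaa/aba meet in 1. Open state 2: 1a->2.
bb: 1b undefined. 1b->0: no, ccb/cbbab meet in 1. 1b->1: no, ccb/bb meet in 1. 1b->2: ok.
bc: 1c undefined. 1c->0: no, ccb/bcb meet in 1. 1c->1: ok.
bab: 2b undefined. 2b->0: ok.
bbc: 2c undefined. 2c->0: ok.
cbaa: 2a undefined. 2a->0: no, cbaa/c meet in 0. 2a->1: ok.
All examples now run through 3 states with every (state, symbol) defined. Accept strings end in {1}, Reject strings end in {0,2}; accept={1}.

states=3 start=0 accept={1} delta: 0a->0 0b->1 0c->0 1a->2 1b->2 1c->1 2a->1 2b->0 2c->0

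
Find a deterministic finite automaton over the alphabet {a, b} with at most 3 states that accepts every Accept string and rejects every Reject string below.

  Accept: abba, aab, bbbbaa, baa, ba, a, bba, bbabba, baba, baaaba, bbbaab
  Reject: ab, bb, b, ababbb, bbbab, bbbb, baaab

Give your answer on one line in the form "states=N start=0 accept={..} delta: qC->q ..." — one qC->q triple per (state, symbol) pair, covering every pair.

Fold the examples into a partial DFA from state 0: repeatedly fix the first undefined (state, symbol) met by the shortest-then-alphabetical prefix, trying targets in increasing order and rejecting any under which an Accept and a Reject string meet in one state with the same remainder; add a state when all current targets are rejected. Accepting states are where Accept strings end.
a: 0a undefined. 0a->0: no, aab/ab meet in 0 with "b" left. Open state 1: 0a->1.
b: 0b undefined. 0b->0: ok.
aa: 1a undefined. 1a->0: no, aab/bb meet in 0. 1a->1: no, aab/ab meet in 1 with "b" left. Open state 2: 1a->2.
ab: 1b undefined. 1b->0: ok.
aab: 2b undefined. 2b->0: no, aab/ab meet in 0. 2b->1: ok.
baaa: 2a undefined. 2a->0: ok.
All examples now run through 3 states with every (state, symbol) defined. Accept strings end in {1,2}, Reject strings end in {0}; accept={1,2}.

states=3 start=0 accept={1,2} delta: 0a->1 0b->0 1a->2 1b->0 2a->0 2b->1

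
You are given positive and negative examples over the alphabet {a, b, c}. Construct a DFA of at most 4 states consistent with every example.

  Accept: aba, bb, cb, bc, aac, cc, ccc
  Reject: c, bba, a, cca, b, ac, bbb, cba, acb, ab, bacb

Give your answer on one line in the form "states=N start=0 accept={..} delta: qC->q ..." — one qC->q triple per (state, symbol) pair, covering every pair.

State merging on the prefix tree: take the shortest (then alphabetical) example prefix whose next move is undefined and point that move at state 0, else 1, else 2, ...; a target is out if some Accept/Reject pair would then sit in one state with the same input left (inseparable). If every existing state is out, open a new one.
a: 0a undefined. 0a->0: no, cb/acb meet in 0 with "cb" left. Open state 1: 0a->1.
b: 0b undefined. 0b->0: no, bb/b meet in 0. 0b->1: no, aba/bba meet in 1 with "ba" left. Open state 2: 0b->2.
c: 0c undefined. 0c->0: no, cb/b meet in 2. 0c->1: no, aba/cba meet in 1 with "ba" left. 0c->2: ok.
aa: 1a undefined. 1a->0: no, aac/c meet in 2. 1a->1: no, aac/ac meet in 1 with "c" left. 1a->2: ok.
ab: 1b undefined. 1b->0: no, aba/a meet in 1. 1b->1: no, aba/c meet in 2. 1b->2: ok.
ac: 1c undefined. 1c->0: ok.
ba: 2a undefined. 2a->0: no, aba/ac meet in 0. 2a->1: no, aba/a meet in 1. 2a->2: no, aba/c meet in 2. Open state 3: 2a->3.
bb: 2b undefined. 2b->0: no, bb/ac meet in 0. 2b->1: no, bb/a meet in 1. 2b->2: no, aba/bba meet in 3. 2b->3: ok.
bc: 2c undefined. 2c->0: no, bc/ac meet in 0. 2c->1: no, bc/a meet in 1. 2c->2: no, aba/cca meet in 3. 2c->3: ok.
bac: 3c undefined. 3c->0: no, ccc/ac meet in 0. 3c->1: no, ccc/a meet in 1. 3c->2: no, aba/bacb meet in 3. 3c->3: ok.
bba: 3a undefined. 3a->0: ok.
bbb: 3b undefined. 3b->0: ok.
All examples now run through 4 states with every (state, symbol) defined. Accept strings end in {3}, Reject strings end in {0,1,2}; accept={3}.

states=4 start=0 accept={3} delta: 0a->1 0b->2 0c->2 1a->2 1b->2 1c->0 2a->3 2b->3 2c->3 3a->0 3b->0 3c->3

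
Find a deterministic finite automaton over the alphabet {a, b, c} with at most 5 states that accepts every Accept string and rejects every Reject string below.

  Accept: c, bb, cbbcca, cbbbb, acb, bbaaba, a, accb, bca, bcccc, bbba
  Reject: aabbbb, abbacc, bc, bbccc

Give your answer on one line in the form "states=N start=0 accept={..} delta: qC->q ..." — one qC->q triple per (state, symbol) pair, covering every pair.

states=5 start=0 accept={0,1,2} delta: 0a->0 0b->1 0c->1 1a->0 1b->2 1c->3 2a->0 2b->4 2c->0 3a->0 3b->0 3c->1 4a->0 4b->3 4c->0

Fold the examples into a partial DFA from state 0: repeatedly fix the first undefined (state, symbol) met by the shortest-then-alphabetical prefix, trying targets in increasing order and rejecting any under which an Accept and a Reject string meet in one state with the same remainder; add a state when all current targets are rejected. Accepting states are where Accept strings end.
a: 0a undefined. 0a->0: ok.
b: 0b undefined. 0b->0: no, c/bc meet in 0 with "c" left. Open state 1: 0b->1.
c: 0c undefined. 0c->0: no, cbbbb/aabbbb meet in 1 with "bbb" left. 0c->1: ok.
bb: 1b undefined. 1b->0: no, bb/aabbbb meet in 0. 1b->1: no, c/aabbbb meet in 1. Open state 2: 1b->2.
bc: 1c undefined. 1c->0: no, a/bc meet in 0. 1c->1: no, c/bc meet in 1. 1c->2: no, bb/bc meet in 2. Open state 3: 1c->3.
bba: 2a undefined. 2a->0: ok.
bbb: 2b undefined. 2b->0: no, c/aabbbb meet in 1. 2b->1: no, bb/aabbbb meet in 2. 2b->2: no, bb/aabbbb meet in 2. 2b->3: no, accb/aabbbb meet in 3 with "b" left. Open state 4: 2b->4.
bbc: 2c undefined. 2c->0: ok.
bca: 3a undefined. 3a->0: ok.
bcc: 3c undefined. 3c->0: no, bcccc/abbacc meet in 3. 3c->1: ok.
accb: 3b undefined. 3b->0: ok.
bbba: 4a undefined. 4a->0: ok.
cbbb: 4b undefined. 4b->0: no, a/aabbbb meet in 0. 4b->1: no, c/aabbbb meet in 1. 4b->2: no, bb/aabbbb meet in 2. 4b->3: ok.
cbbc: 4c undefined. 4c->0: ok.
bbaaba: 1a undefined. 1a->0: ok.
All examples now run through 5 states with every (state, symbol) defined. Accept strings end in {0,1,2}, Reject strings end in {3}; accept={0,1,2}.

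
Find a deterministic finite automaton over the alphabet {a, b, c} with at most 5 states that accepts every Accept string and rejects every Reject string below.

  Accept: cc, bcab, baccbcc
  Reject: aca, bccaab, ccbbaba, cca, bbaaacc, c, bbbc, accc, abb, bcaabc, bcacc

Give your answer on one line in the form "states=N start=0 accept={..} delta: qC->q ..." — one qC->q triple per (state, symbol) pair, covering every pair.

states=5 start=0 accept={3} delta: 0a->0 0b->1 0c->1 1a->0 1b->2 1c->3 2a->2 2b->0 2c->0 3a->4 3b->0 3c->0 4a->1 4b->3 4c->0

State merging on the prefix tree: take the shortest (then alphabetical) example prefix whose next move is undefined and point that move at state 0, else 1, else 2, ...; a target is out if some Accept/Reject pair would then sit in one state with the same input left (inseparable). If every existing state is out, open a new one.
a: 0a undefined. 0a->0: ok.
b: 0b undefined. 0b->0: no, cc/bbaaacc meet in 0 with "cc" left. Open state 1: 0b->1.
c: 0c undefined. 0c->0: no, cc/aca meet in 0. 0c->1: ok.
ba: 1a undefined. 1a->0: ok.
bb: 1b undefined. 1b->0: no, cc/bbaaacc meet in 1 with "c" left. 1b->1: no, cc/bbaaacc meet in 1 with "c" left. Open state 2: 1b->2.
bc: 1c undefined. 1c->0: no, cc/aca meet in 0. 1c->1: no, cc/bccaab meet in 1. 1c->2: no, cc/abb meet in 2. Open state 3: 1c->3.
bba: 2a undefined. 2a->0: no, cc/bbaaacc meet in 3. 2a->1: no, cc/bbaaacc meet in 3. 2a->2: ok.
bbb: 2b undefined. 2b->0: ok.
bca: 3a undefined. 3a->0: no, cc/bcaabc meet in 3. 3a->1: no, cc/bcaabc meet in 3. 3a->2: no, bcab/aca meet in 0. 3a->3: no, cc/cca meet in 3. Open state 4: 3a->4.
bcc: 3c undefined. 3c->0: ok.
ccb: 3b undefined. 3b->0: ok.
bcaa: 4a undefined. 4a->0: no, cc/bcaabc meet in 3. 4a->1: ok.
bcab: 4b undefined. 4b->0: no, bcab/aca meet in 0. 4b->1: no, bcab/bccaab meet in 1. 4b->2: no, bcab/abb meet in 2. 4b->3: ok.
bcac: 4c undefined. 4c->0: ok.
bbaaac: 2c undefined. 2c->0: ok.
All examples now run through 5 states with every (state, symbol) defined. Accept strings end in {3}, Reject strings end in {0,1,2,4}; accept={3}.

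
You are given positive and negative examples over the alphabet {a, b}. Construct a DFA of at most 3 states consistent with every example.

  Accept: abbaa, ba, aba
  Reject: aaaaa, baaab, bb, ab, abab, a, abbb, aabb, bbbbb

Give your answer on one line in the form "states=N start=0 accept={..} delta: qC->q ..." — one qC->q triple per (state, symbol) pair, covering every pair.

states=3 start=0 accept={2} delta: 0a->0 0b->1 1a->2 1b->1 2a->2 2b->0

Fold the examples into a partial DFA from state 0: repeatedly fix the first undefined (state, symbol) met by the shortest-then-alphabetical prefix, trying targets in increasing order and rejecting any under which an Accept and a Reject string meet in one state with the same remainder; add a state when all current targets are rejected. Accepting states are where Accept strings end.
a: 0a undefined. 0a->0: ok.
b: 0b undefined. 0b->0: no, abbaa/aaaaa meet in 0. Open state 1: 0b->1.
ba: 1a undefined. 1a->0: no, ba/aaaaa meet in 0. 1a->1: no, ba/ab meet in 1. Open state 2: 1a->2.
bb: 1b undefined. 1b->0: no, abbaa/aaaaa meet in 0. 1b->1: ok.
baa: 2a undefined. 2a->0: no, abbaa/aaaaa meet in 0. 2a->1: no, abbaa/bb meet in 1. 2a->2: ok.
abab: 2b undefined. 2b->0: ok.
All examples now run through 3 states with every (state, symbol) defined. Accept strings end in {2}, Reject strings end in {0,1}; accept={2}.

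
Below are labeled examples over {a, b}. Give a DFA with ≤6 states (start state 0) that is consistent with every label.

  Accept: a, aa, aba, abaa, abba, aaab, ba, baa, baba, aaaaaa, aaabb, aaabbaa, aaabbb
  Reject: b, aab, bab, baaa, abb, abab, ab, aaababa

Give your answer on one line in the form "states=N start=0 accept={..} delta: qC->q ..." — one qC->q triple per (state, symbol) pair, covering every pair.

states=6 start=0 accept={1,2,4,5} delta: 0a->1 0b->0 1a->2 1b->0 2a->3 2b->0 3a->0 3b->4 4a->3 4b->5 5a->0 5b->1

Fold the examples into a partial DFA from state 0: repeatedly fix the first undefined (state, symbol) met by the shortest-then-alphabetical prefix, trying targets in increasing order and rejecting any under which an Accept and a Reject string meet in one state with the same remainder; add a state when all current targets are rejected. Accepting states are where Accept strings end.
a: 0a undefined. 0a->0: no, aaab/b meet in 0 with "b" left. Open state 1: 0a->1.
b: 0b undefined. 0b->0: ok.
aa: 1a undefined. 1a->0: no, a/baaa meet in 1. 1a->1: no, a/baaa meet in 1. Open state 2: 1a->2.
ab: 1b undefined. 1b->0: ok.
aaa: 2a undefined. 2a->0: no, a/aaababa meet in 1. 2a->1: no, a/baaa meet in 1. 2a->2: no, aa/baaa meet in 2. Open state 3: 2a->3.
aab: 2b undefined. 2b->0: ok.
aaaa: 3a undefined. 3a->0: ok.
aaab: 3b undefined. 3b->0: no, a/aaababa meet in 1. 3b->1: no, a/aaababa meet in 1. 3b->2: no, aaabb/b meet in 0. 3b->3: no, a/aaababa meet in 1. Open state 4: 3b->4.
aaaba: 4a undefined. 4a->0: no, a/aaababa meet in 1. 4a->1: no, a/aaababa meet in 1. 4a->2: no, a/aaababa meet in 1. 4a->3: ok.
aaabb: 4b undefined. 4b->0: no, aaabb/b meet in 0. 4b->1: no, aaabbaa/baaa meet in 3. 4b->2: no, aaabbaa/b meet in 0. 4b->3: no, aaabb/baaa meet in 3. 4b->4: no, aaabbaa/b meet in 0. Open state 5: 4b->5.
aaabba: 5a undefined. 5a->0: ok.
aaabbb: 5b undefined. 5b->0: no, aaabbb/b meet in 0. 5b->1: ok.
All examples now run through 6 states with every (state, symbol) defined. Accept strings end in {1,2,4,5}, Reject strings end in {0,3}; accept={1,2,4,5}.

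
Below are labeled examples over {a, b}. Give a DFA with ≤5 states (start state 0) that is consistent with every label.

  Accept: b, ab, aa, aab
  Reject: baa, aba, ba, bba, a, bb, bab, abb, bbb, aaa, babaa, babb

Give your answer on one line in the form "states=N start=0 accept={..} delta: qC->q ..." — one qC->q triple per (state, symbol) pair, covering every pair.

states=5 start=0 accept={0,2} delta: 0a->1 0b->2 1a->0 1b->2 2a->3 2b->3 3a->1 3b->4 4a->0 4b->1

Grow the machine one transition at a time. Run the examples from 0; the earliest place one falls off (shortest prefix, ties alphabetical) gets sent to the lowest-numbered state that keeps every Accept/Reject pair distinguishable — a pair clashes when both reach the same state with identical unread suffix — and to a fresh state only if none does.
a: 0a undefined. 0a->0: no, aa/a meet in 0. Open state 1: 0a->1.
b: 0b undefined. 0b->0: no, b/bb meet in 0. 0b->1: no, b/a meet in 1. Open state 2: 0b->2.
aa: 1a undefined. 1a->0: ok.
ab: 1b undefined. 1b->0: no, b/abb meet in 2. 1b->1: no, ab/a meet in 1. 1b->2: ok.
ba: 2a undefined. 2a->0: no, b/bab meet in 2. 2a->1: no, b/bab meet in 2. 2a->2: no, b/baa meet in 2. Open state 3: 2a->3.
bb: 2b undefined. 2b->0: no, b/bbb meet in 2. 2b->1: no, b/bbb meet in 2. 2b->2: no, b/bb meet in 2. 2b->3: ok.
baa: 3a undefined. 3a->0: no, aa/baa meet in 0. 3a->1: ok.
bab: 3b undefined. 3b->0: no, b/babb meet in 2. 3b->1: no, b/babb meet in 2. 3b->2: no, b/bab meet in 2. 3b->3: no, aa/babaa meet in 0. Open state 4: 3b->4.
baba: 4a undefined. 4a->0: ok.
babb: 4b undefined. 4b->0: no, aa/babb meet in 0. 4b->1: ok.
All examples now run through 5 states with every (state, symbol) defined. Accept strings end in {0,2}, Reject strings end in {1,3,4}; accept={0,2}.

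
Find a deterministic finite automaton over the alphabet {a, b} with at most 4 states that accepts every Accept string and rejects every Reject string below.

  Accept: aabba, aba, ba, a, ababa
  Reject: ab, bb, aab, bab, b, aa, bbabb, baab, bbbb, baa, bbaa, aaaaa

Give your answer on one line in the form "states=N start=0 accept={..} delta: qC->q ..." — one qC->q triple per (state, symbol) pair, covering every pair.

states=3 start=0 accept={1} delta: 0a->1 0b->0 1a->2 1b->0 2a->0 2b->0

State merging on the prefix tree: take the shortest (then alphabetical) example prefix whose next move is undefined and point that move at state 0, else 1, else 2, ...; a target is out if some Accept/Reject pair would then sit in one state with the same input left (inseparable). If every existing state is out, open a new one.
a: 0a undefined. 0a->0: no, a/aa meet in 0. Open state 1: 0a->1.
b: 0b undefined. 0b->0: ok.
aa: 1a undefined. 1a->0: no, aabba/aaaaa meet in 1. 1a->1: no, ba/aa meet in 1. Open state 2: 1a->2.
ab: 1b undefined. 1b->0: ok.
aaa: 2a undefined. 2a->0: ok.
aab: 2b undefined. 2b->0: ok.
All examples now run through 3 states with every (state, symbol) defined. Accept strings end in {1}, Reject strings end in {0,2}; accept={1}.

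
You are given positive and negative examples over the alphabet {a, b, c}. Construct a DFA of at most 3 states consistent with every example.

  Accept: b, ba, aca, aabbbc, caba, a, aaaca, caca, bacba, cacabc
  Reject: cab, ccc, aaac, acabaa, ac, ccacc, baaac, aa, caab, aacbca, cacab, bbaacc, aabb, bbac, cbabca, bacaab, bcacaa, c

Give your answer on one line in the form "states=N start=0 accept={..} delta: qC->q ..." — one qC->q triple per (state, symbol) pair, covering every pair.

states=3 start=0 accept={0,1} delta: 0a->1 0b->0 0c->2 1a->2 1b->2 1c->2 2a->1 2b->2 2c->1

Fold the examples into a partial DFA from state 0: repeatedly fix the first undefined (state, symbol) met by the shortest-then-alphabetical prefix, trying targets in increasing order and rejecting any under which an Accept and a Reject string meet in one state with the same remainder; add a state when all current targets are rejected. Accepting states are where Accept strings end.
a: 0a undefined. 0a->0: no, a/aa meet in 0. Open state 1: 0a->1.
b: 0b undefined. 0b->0: ok.
c: 0c undefined. 0c->0: no, b/ccc meet in 0. 0c->1: no, ba/c meet in 1. Open state 2: 0c->2.
aa: 1a undefined. 1a->0: no, b/aa meet in 0. 1a->1: no, ba/aa meet in 1. 1a->2: ok.
ac: 1c undefined. 1c->0: no, b/ac meet in 0. 1c->1: no, ba/ac meet in 1. 1c->2: ok.
ca: 2a undefined. 2a->0: no, b/cab meet in 0. 2a->1: ok.
cb: 2b undefined. 2b->0: no, b/caab meet in 0. 2b->1: no, ba/caab meet in 1. 2b->2: ok.
cc: 2c undefined. 2c->0: no, b/ccacc meet in 0. 2c->1: ok.
cab: 1b undefined. 1b->0: no, b/cab meet in 0. 1b->1: no, ba/cab meet in 1. 1b->2: ok.
All examples now run through 3 states with every (state, symbol) defined. Accept strings end in {0,1}, Reject strings end in {2}; accept={0,1}.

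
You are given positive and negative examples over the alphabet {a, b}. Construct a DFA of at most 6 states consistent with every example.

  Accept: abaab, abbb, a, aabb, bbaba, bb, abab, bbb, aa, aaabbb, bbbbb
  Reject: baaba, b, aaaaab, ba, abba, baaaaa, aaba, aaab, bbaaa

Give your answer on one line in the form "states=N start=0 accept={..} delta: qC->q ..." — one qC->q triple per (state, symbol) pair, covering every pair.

states=4 start=0 accept={0,2} delta: 0a->0 0b->1 1a->1 1b->2 2a->3 2b->0 3a->1 3b->0

Fold the examples into a partial DFA from state 0: repeatedly fix the first undefined (state, symbol) met by the shortest-then-alphabetical prefix, trying targets in increasing order and rejecting any under which an Accept and a Reject string meet in one state with the same remainder; add a state when all current targets are rejected. Accepting states are where Accept strings end.
a: 0a undefined. 0a->0: ok.
b: 0b undefined. 0b->0: no, abaab/baaba meet in 0. Open state 1: 0b->1.
ba: 1a undefined. 1a->0: no, abaab/b meet in 1. 1a->1: ok.
bb: 1b undefined. 1b->0: no, abaab/baaba meet in 0. 1b->1: no, abaab/baaba meet in 1. Open state 2: 1b->2.
bba: 2a undefined. 2a->0: no, a/baaba meet in 0. 2a->1: no, bbaba/baaba meet in 1. 2a->2: no, abaab/baaba meet in 2. Open state 3: 2a->3.
bbb: 2b undefined. 2b->0: ok.
bbaa: 3a undefined. 3a->0: no, abbb/bbaaa meet in 0. 3a->1: ok.
bbab: 3b undefined. 3b->0: ok.
All examples now run through 4 states with every (state, symbol) defined. Accept strings end in {0,2}, Reject strings end in {1,3}; accept={0,2}.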